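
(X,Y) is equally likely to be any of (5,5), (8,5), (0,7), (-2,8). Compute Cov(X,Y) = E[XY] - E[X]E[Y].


E[X]=11/4, E[Y]=25/4, E[XY]=49/4
Cov(X,Y) = E[XY] - E[X]E[Y] = 49/4 - 11/4*25/4 = -79/16

-79/16


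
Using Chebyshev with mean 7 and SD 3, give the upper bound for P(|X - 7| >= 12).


k = 12/3 = 4
Chebyshev: P(|X-mu| >= k*sigma) <= 1/k^2 = 1/4^2 = 1/16

1/16


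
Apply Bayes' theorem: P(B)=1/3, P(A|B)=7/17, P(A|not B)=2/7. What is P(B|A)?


P(A) = P(A|B)P(B) + P(A|B')P(B') = 7/17*1/3 + 2/7*2/3 = 39/119
P(B|A) = P(A|B)P(B)/P(A) = (7/51)/(39/119) = 49/117

49/117


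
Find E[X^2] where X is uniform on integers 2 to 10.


E[X^2] = (1/9) * sum(x^2 for x=2..10)
= 384/9 = 128/3

128/3


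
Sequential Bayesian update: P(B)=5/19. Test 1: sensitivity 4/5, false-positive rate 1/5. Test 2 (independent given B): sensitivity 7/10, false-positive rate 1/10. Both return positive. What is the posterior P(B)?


After test 1: P(+) = 4/5*5/19 + 1/5*14/19 = 34/95
P(B|+) = (4/19)/(34/95) = 10/17
After test 2 (use post1 as new prior): P(+) = 7/10*10/17 + 1/10*7/17 = 77/170
P(B|+,+) = (7/17)/(77/170) = 10/11

10/11


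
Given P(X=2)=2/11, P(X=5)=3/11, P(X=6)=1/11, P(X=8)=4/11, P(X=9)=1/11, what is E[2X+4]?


E[2X+4] = sum(g(x)*P(x))
= 8*2/11 + 14*3/11 + 16*1/11 + 20*4/11 + 22*1/11
= 16

16


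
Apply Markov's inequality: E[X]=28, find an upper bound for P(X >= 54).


Markov: P(X >= a) <= E[X]/a
P(X >= 54) <= 28/54 = 14/27

14/27


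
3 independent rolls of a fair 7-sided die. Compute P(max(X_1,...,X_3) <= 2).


P(max <= 2) = P(all X_i <= 2) = (P(X_1 <= 2))^3
= (2/7)^3 = 8/343

8/343


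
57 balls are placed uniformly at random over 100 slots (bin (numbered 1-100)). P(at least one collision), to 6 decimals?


P(all different) = prod((100-i)/100 for i=0..56) = 0.000000
P(at least one match) = 1 - 0.000000 = 1.000000

1.000000


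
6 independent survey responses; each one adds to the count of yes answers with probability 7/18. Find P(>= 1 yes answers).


P(at least one) = 1 - P(none)
P(none) = (1 - 7/18)^6 = (11/18)^6 = 1771561/34012224
P(at least one) = 1 - 1771561/34012224 = 32240663/34012224

32240663/34012224


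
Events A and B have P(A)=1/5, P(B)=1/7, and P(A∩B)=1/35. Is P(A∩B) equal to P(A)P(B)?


P(A)*P(B) = 1/5*1/7 = 1/35
P(A∩B) = 1/35, which equals P(A)P(B), so independent

Yes, A and B are independent


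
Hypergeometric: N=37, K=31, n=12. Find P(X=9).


P(X=9) = C(31,9)*C(6,3) / C(37,12)
= 20160075*20 / 1852482996
= 403201500/1852482996 = 2875/13209

2875/13209


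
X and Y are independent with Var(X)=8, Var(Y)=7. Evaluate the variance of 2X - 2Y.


Independence => Cov(X,Y)=0
Var(2X - 2Y) = 2^2*Var(X) + (-2)^2*Var(Y)
= 4*8 + 4*7 = 60

60


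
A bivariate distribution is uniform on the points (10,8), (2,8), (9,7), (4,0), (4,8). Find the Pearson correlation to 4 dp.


Cov(X,Y) = 2.2400, Var(X) = 9.7600, Var(Y) = 9.7600
rho = Cov/(sqrt(VarX)*sqrt(VarY)) = 0.2295

0.2295


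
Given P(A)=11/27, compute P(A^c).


P(A') = 1 - P(A) = 1 - 11/27 = 16/27

16/27


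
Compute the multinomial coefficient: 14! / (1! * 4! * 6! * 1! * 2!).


14! = 87178291200
Denominator: 1!=1 * 4!=24 * 6!=720 * 1!=1 * 2!=2
Coefficient = 87178291200 / 34560 = 2522520

2522520


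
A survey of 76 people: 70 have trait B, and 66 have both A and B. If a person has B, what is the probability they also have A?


P(A|B) = P(A∩B)/P(B) = (66/76)/(70/76) = 66/70 = 33/35

33/35


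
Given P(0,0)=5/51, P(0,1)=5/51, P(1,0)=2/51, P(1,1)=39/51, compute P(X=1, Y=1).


Read from table: P(X=1, Y=1) = 39/51 = 13/17

13/17


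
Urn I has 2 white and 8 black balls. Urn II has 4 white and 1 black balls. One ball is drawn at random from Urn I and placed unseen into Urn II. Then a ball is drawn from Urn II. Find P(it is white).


P(transfer white) = 2/10 = 1/5; P(transfer black) = 4/5
If white transferred: Urn II has 5 white of 6, so P(white|white moved) = 5/6
If black transferred: Urn II has 4 white of 6, so P(white|black moved) = 2/3
By total probability: P(white) = 1/5*5/6 + 4/5*2/3 = 7/10

7/10


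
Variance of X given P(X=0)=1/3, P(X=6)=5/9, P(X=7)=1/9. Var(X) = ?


E[X] = 37/9, E[X^2] = 229/9
Var(X) = E[X^2] - (E[X])^2 = 229/9 - (37/9)^2 = 692/81

692/81


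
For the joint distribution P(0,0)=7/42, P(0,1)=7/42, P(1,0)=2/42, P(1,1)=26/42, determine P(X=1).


P(X=1) = P(1,0)+P(1,1) = 2/42 + 26/42 = 28/42 = 2/3

2/3


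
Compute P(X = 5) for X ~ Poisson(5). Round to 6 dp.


P(X=5) = e^(-5) * 5^5 / 5!
≈ 0.006737946999 * 3125 / 120
≈ 0.175467

0.175467


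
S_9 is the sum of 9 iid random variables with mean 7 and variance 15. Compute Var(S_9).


By independence, Var(S_n) = n*Var(X_1) = 9*15 = 135

135


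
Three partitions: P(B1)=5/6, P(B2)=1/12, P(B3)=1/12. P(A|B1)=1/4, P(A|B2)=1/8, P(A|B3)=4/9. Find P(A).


P(A) = P(A|B1)P(B1) + P(A|B2)P(B2) + P(A|B3)P(B3)
= 1/4*5/6 + 1/8*1/12 + 4/9*1/12
= 5/24 + 1/96 + 1/27 = 221/864

221/864


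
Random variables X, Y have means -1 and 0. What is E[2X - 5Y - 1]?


E[2X - 5Y - 1] = 2*E[X] - 5*E[Y] - 1
= (2)*(-1) + (-5)*(0) + (-1)
= -2 + 0 - 1 = -3

-3


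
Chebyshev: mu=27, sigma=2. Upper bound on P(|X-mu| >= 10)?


k = 10/2 = 5
Chebyshev: P(|X-mu| >= k*sigma) <= 1/k^2 = 1/5^2 = 1/25

1/25


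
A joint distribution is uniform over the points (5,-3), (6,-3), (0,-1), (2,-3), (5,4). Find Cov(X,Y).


E[X]=18/5, E[Y]=-6/5, E[XY]=-19/5
Cov(X,Y) = E[XY] - E[X]E[Y] = -19/5 - 18/5*-6/5 = 13/25

13/25


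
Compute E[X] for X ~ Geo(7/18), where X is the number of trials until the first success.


For geometric (trials until first success), E[X] = 1/p = 1/(7/18) = 18/7

18/7


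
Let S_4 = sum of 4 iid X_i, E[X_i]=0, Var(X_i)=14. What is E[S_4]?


E[S_n] = n*E[X_1] = 4*0 = 0

0


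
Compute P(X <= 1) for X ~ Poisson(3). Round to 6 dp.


P(X<=1) = e^(-3)*3^0/0! + e^(-3)*3^1/1!
≈ 0.0497870684 + 0.1493612051
= 0.1991482735
≈ 0.199148

0.199148


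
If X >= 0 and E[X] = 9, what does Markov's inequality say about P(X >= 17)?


Markov: P(X >= a) <= E[X]/a
P(X >= 17) <= 9/17

9/17


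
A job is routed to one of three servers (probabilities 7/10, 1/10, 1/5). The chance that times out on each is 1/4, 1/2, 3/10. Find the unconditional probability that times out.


P(A) = P(A|B1)P(B1) + P(A|B2)P(B2) + P(A|B3)P(B3)
= 1/4*7/10 + 1/2*1/10 + 3/10*1/5
= 7/40 + 1/20 + 3/50 = 57/200

57/200


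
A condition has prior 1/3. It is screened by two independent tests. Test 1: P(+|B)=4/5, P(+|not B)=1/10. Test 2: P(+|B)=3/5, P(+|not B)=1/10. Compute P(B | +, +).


After test 1: P(+) = 4/5*1/3 + 1/10*2/3 = 1/3
P(B|+) = (4/15)/(1/3) = 4/5
After test 2 (use post1 as new prior): P(+) = 3/5*4/5 + 1/10*1/5 = 1/2
P(B|+,+) = (12/25)/(1/2) = 24/25

24/25


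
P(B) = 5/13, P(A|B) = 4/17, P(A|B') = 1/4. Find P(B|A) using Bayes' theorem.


P(A) = P(A|B)P(B) + P(A|B')P(B') = 4/17*5/13 + 1/4*8/13 = 54/221
P(B|A) = P(A|B)P(B)/P(A) = (20/221)/(54/221) = 10/27

10/27


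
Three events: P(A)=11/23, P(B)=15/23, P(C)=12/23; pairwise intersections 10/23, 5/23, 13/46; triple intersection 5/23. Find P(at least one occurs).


P(A∪B∪C) = P(A)+P(B)+P(C) - P(AB)-P(AC)-P(BC) + P(ABC)
= 11/23+15/23+12/23 - 10/23-5/23-13/46 + 5/23
= 43/46

43/46


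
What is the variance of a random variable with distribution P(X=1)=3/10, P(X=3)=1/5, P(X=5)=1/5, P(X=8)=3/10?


E[X] = 43/10, E[X^2] = 263/10
Var(X) = E[X^2] - (E[X])^2 = 263/10 - (43/10)^2 = 781/100

781/100


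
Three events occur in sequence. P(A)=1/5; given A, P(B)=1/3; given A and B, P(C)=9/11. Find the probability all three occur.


P(A∩B∩C) = P(A) * P(B|A) * P(C|A∩B)
= 1/5 * 1/3 * 9/11
= 1/15 * 9/11 = 3/55

3/55


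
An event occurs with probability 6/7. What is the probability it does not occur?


P(A') = 1 - P(A) = 1 - 6/7 = 1/7

1/7


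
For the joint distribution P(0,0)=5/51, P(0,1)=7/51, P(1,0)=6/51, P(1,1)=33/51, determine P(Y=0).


P(Y=0) = P(0,0)+P(1,0) = 5/51 + 6/51 = 11/51

11/51


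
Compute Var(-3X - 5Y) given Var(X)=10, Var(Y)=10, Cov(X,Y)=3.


Var(-3X - 5Y) = (-3)^2*Var(X) + (-5)^2*Var(Y) + 2*(-3)*(-5)*Cov(X,Y)
= 9*10 + 25*10 + 30*3
= 90 + 250 + 90 = 430

430


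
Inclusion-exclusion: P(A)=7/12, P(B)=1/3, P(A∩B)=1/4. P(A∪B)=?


P(A∪B) = P(A) + P(B) - P(A∩B)
= 7/12 + 1/3 - 1/4 = 2/3

2/3


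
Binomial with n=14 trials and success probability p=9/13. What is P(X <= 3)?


P(X<=3) = P(X=0) + P(X=1) + P(X=2) + P(X=3)
= 268435456/3937376385699289 + 8455716864/3937376385699289 + 9512681472/302875106592253 + 85614133248/302875106592253
= 95797903360/302875106592253

95797903360/302875106592253


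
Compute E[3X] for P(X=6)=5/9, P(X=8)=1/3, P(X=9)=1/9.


E[3X] = sum(g(x)*P(x))
= 18*5/9 + 24*1/3 + 27*1/9
= 21

21


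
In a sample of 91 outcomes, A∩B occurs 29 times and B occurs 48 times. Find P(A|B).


P(A|B) = P(A∩B)/P(B) = (29/91)/(48/91) = 29/48

29/48


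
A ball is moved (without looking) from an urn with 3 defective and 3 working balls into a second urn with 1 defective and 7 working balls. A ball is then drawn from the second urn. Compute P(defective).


P(transfer defective) = 3/6 = 1/2; P(transfer working) = 1/2
If defective transferred: Urn II has 2 defective of 9, so P(defective|defective moved) = 2/9
If working transferred: Urn II has 1 defective of 9, so P(defective|working moved) = 1/9
By total probability: P(defective) = 1/2*2/9 + 1/2*1/9 = 1/6

1/6


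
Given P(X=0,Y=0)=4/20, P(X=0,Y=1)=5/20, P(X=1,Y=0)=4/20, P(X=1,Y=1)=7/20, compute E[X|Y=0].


P(Y=0) = 8/20
E[X|Y=0] = (0*4 + 1*4)/8 = 4/8 = 1/2

1/2


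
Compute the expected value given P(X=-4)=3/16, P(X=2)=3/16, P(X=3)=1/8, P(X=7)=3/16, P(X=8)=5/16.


E[X] = sum(x * P(x))
= -4*3/16 + 2*3/16 + 3*1/8 + 7*3/16 + 8*5/16
= 61/16

61/16


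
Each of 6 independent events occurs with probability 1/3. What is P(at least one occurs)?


P(at least one) = 1 - P(none)
P(none) = (1 - 1/3)^6 = (2/3)^6 = 64/729
P(at least one) = 1 - 64/729 = 665/729

665/729


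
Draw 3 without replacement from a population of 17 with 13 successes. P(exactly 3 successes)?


P(X=3) = C(13,3)*C(4,0) / C(17,3)
= 286*1 / 680
= 286/680 = 143/340

143/340


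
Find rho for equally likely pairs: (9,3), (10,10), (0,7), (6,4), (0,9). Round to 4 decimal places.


Cov(X,Y) = -2.8000, Var(X) = 18.4000, Var(Y) = 7.4400
rho = Cov/(sqrt(VarX)*sqrt(VarY)) = -0.2393

-0.2393


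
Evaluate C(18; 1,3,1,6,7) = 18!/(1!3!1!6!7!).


18! = 6402373705728000
Denominator: 1!=1 * 3!=6 * 1!=1 * 6!=720 * 7!=5040
Coefficient = 6402373705728000 / 21772800 = 294053760

294053760


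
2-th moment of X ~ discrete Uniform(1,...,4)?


E[X^2] = (1/4) * sum(x^2 for x=1..4)
= 30/4 = 15/2

15/2


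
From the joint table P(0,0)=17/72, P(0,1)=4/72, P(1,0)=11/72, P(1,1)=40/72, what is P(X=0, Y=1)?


Read from table: P(X=0, Y=1) = 4/72 = 1/18

1/18


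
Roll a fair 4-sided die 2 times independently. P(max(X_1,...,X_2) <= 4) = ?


P(max <= 4) = P(all X_i <= 4) = (P(X_1 <= 4))^2
= (4/4)^2 = 1^2 = 1

1


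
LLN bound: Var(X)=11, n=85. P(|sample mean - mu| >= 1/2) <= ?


Var(Xbar) = Var(X)/n = 11/85
Chebyshev: P(|Xbar-mu| >= 1/2) <= Var(Xbar)/(1/2)^2 = (11/85)/(1/4) = 44/85

44/85


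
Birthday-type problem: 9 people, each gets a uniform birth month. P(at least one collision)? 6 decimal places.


P(all different) = prod((12-i)/12 for i=0..8) = 0.015472
P(at least one match) = 1 - 0.015472 = 0.984528

0.984528


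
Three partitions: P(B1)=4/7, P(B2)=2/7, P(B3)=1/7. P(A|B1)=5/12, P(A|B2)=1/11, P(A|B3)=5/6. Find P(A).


P(A) = P(A|B1)P(B1) + P(A|B2)P(B2) + P(A|B3)P(B3)
= 5/12*4/7 + 1/11*2/7 + 5/6*1/7
= 5/21 + 2/77 + 5/42 = 59/154

59/154


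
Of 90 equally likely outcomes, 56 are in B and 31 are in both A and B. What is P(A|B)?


P(A|B) = P(A∩B)/P(B) = (31/90)/(56/90) = 31/56

31/56


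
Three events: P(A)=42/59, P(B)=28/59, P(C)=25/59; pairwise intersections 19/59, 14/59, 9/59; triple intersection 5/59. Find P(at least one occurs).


P(A∪B∪C) = P(A)+P(B)+P(C) - P(AB)-P(AC)-P(BC) + P(ABC)
= 42/59+28/59+25/59 - 19/59-14/59-9/59 + 5/59
= 58/59

58/59


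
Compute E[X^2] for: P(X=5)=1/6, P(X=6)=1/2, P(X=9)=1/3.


E[X^2] = sum(x^2 * P(x))
= 25*1/6 + 36*1/2 + 81*1/3
= 295/6

295/6


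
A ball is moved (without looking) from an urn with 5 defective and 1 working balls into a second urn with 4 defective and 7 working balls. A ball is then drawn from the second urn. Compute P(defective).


P(transfer defective) = 5/6; P(transfer working) = 1/6
If defective transferred: Urn II has 5 defective of 12, so P(defective|defective moved) = 5/12
If working transferred: Urn II has 4 defective of 12, so P(defective|working moved) = 1/3
By total probability: P(defective) = 5/6*5/12 + 1/6*1/3 = 29/72

29/72


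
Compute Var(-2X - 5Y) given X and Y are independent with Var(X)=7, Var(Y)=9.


Independence => Cov(X,Y)=0
Var(-2X - 5Y) = (-2)^2*Var(X) + (-5)^2*Var(Y)
= 4*7 + 25*9 = 253

253


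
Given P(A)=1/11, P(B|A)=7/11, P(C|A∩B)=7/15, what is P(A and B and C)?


P(A∩B∩C) = P(A) * P(B|A) * P(C|A∩B)
= 1/11 * 7/11 * 7/15
= 7/121 * 7/15 = 49/1815

49/1815


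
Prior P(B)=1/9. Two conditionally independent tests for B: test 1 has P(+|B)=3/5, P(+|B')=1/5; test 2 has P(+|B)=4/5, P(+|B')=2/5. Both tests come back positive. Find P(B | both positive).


After test 1: P(+) = 3/5*1/9 + 1/5*8/9 = 11/45
P(B|+) = (1/15)/(11/45) = 3/11
After test 2 (use post1 as new prior): P(+) = 4/5*3/11 + 2/5*8/11 = 28/55
P(B|+,+) = (12/55)/(28/55) = 3/7

3/7


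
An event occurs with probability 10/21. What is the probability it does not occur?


P(A') = 1 - P(A) = 1 - 10/21 = 11/21

11/21


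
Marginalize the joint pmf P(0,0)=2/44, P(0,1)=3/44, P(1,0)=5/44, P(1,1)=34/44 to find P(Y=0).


P(Y=0) = P(0,0)+P(1,0) = 2/44 + 5/44 = 7/44

7/44


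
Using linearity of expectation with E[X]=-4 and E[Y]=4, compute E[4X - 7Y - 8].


E[4X - 7Y - 8] = 4*E[X] - 7*E[Y] - 8
= (4)*(-4) + (-7)*(4) + (-8)
= -16 - 28 - 8 = -52

-52


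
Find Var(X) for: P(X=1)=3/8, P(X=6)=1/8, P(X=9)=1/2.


E[X] = 45/8, E[X^2] = 363/8
Var(X) = E[X^2] - (E[X])^2 = 363/8 - (45/8)^2 = 879/64

879/64


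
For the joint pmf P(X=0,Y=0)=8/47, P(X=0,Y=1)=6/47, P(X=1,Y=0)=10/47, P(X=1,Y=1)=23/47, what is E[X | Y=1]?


P(Y=1) = 29/47
E[X|Y=1] = (0*6 + 1*23)/29 = 23/29

23/29


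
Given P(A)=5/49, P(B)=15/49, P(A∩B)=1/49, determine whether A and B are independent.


P(A)*P(B) = 5/49*15/49 = 75/2401
P(A∩B) = 1/49 != 75/2401, so not independent

No, A and B are not independent


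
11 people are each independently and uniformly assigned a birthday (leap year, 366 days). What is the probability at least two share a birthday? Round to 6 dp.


P(all different) = prod((366-i)/366 for i=0..10) = 0.859219
P(at least one match) = 1 - 0.859219 = 0.140781

0.140781


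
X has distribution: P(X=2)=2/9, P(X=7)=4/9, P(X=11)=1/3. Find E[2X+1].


E[2X+1] = sum(g(x)*P(x))
= 5*2/9 + 15*4/9 + 23*1/3
= 139/9

139/9


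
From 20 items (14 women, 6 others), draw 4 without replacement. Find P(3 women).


P(X=3) = C(14,3)*C(6,1) / C(20,4)
= 364*6 / 4845
= 2184/4845 = 728/1615

728/1615


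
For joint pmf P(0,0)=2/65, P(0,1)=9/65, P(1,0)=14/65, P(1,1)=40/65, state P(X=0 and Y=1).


Read from table: P(X=0, Y=1) = 9/65

9/65


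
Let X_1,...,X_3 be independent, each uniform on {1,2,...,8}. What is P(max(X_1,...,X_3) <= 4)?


P(max <= 4) = P(all X_i <= 4) = (P(X_1 <= 4))^3
= (4/8)^3 = (1/2)^3 = 1/8

1/8


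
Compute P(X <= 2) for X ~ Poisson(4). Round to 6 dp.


P(X<=2) = e^(-4)*4^0/0! + e^(-4)*4^1/1! + e^(-4)*4^2/2!
≈ 0.0183156389 + 0.0732625556 + 0.1465251111
= 0.2381033056
≈ 0.238103

0.238103


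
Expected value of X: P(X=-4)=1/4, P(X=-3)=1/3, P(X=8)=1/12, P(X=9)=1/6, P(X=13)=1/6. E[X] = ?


E[X] = sum(x * P(x))
= -4*1/4 - 3*1/3 + 8*1/12 + 9*1/6 + 13*1/6
= 7/3

7/3


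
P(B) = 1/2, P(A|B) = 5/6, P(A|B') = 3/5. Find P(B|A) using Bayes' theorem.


P(A) = P(A|B)P(B) + P(A|B')P(B') = 5/6*1/2 + 3/5*1/2 = 43/60
P(B|A) = P(A|B)P(B)/P(A) = (5/12)/(43/60) = 25/43

25/43


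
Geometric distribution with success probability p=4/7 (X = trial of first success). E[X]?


For geometric (trials until first success), E[X] = 1/p = 1/(4/7) = 7/4

7/4


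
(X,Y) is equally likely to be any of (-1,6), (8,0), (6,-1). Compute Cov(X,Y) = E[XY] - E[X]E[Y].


E[X]=13/3, E[Y]=5/3, E[XY]=-4
Cov(X,Y) = E[XY] - E[X]E[Y] = -4 - 13/3*5/3 = -101/9

-101/9


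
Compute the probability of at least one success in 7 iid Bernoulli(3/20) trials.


P(at least one) = 1 - P(none)
P(none) = (1 - 3/20)^7 = (17/20)^7 = 410338673/1280000000
P(at least one) = 1 - 410338673/1280000000 = 869661327/1280000000

869661327/1280000000


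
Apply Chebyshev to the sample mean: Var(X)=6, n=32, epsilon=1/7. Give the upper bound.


Var(Xbar) = Var(X)/n = 6/32
Chebyshev: P(|Xbar-mu| >= 1/7) <= Var(Xbar)/(1/7)^2 = (3/16)/(1/49) = 147/16
Bound exceeds 1, so trivial bound: 1

1


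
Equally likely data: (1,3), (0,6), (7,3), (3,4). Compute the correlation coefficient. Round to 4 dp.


Cov(X,Y) = -2.0000, Var(X) = 7.1875, Var(Y) = 1.5000
rho = Cov/(sqrt(VarX)*sqrt(VarY)) = -0.6091

-0.6091


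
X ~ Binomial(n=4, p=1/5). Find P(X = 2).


P(X=2) = C(4,2) * p^2 * (1-p)^2
= 6 * 1/25 * 16/25
= 96/625

96/625


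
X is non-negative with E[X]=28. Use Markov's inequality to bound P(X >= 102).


Markov: P(X >= a) <= E[X]/a
P(X >= 102) <= 28/102 = 14/51

14/51


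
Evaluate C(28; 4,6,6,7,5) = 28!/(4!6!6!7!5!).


28! = 304888344611713860501504000000
Denominator: 4!=24 * 6!=720 * 6!=720 * 7!=5040 * 5!=120
Coefficient = 304888344611713860501504000000 / 7524679680000 = 40518448303132800

40518448303132800


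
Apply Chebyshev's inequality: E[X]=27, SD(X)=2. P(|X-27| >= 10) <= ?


k = 10/2 = 5
Chebyshev: P(|X-mu| >= k*sigma) <= 1/k^2 = 1/5^2 = 1/25

1/25


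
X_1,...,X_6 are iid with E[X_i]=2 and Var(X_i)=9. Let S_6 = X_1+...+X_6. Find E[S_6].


E[S_n] = n*E[X_1] = 6*2 = 12

12


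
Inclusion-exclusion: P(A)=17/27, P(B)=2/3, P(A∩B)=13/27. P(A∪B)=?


P(A∪B) = P(A) + P(B) - P(A∩B)
= 17/27 + 2/3 - 13/27 = 22/27

22/27


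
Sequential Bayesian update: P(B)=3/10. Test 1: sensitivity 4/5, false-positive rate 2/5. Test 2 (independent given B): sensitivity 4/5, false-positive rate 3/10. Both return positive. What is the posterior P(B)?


After test 1: P(+) = 4/5*3/10 + 2/5*7/10 = 13/25
P(B|+) = (6/25)/(13/25) = 6/13
After test 2 (use post1 as new prior): P(+) = 4/5*6/13 + 3/10*7/13 = 69/130
P(B|+,+) = (24/65)/(69/130) = 16/23

16/23


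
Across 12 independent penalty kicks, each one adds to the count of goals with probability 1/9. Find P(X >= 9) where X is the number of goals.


P(X>=9) = P(X=9) + P(X=10) + P(X=11) + P(X=12)
= 112640/282429536481 + 1408/94143178827 + 32/94143178827 + 1/282429536481
= 38987/94143178827

38987/94143178827


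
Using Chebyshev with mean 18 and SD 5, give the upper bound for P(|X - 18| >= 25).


k = 25/5 = 5
Chebyshev: P(|X-mu| >= k*sigma) <= 1/k^2 = 1/5^2 = 1/25

1/25


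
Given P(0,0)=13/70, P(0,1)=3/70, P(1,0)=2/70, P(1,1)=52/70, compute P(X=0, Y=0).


Read from table: P(X=0, Y=0) = 13/70

13/70


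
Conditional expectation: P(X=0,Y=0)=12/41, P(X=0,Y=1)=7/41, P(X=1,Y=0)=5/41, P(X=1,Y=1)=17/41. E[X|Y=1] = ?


P(Y=1) = 24/41
E[X|Y=1] = (0*7 + 1*17)/24 = 17/24

17/24


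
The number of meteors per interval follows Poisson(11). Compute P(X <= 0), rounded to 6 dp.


P(X<=0) = e^(-11)*11^0/0!
≈ 0.0000167017
≈ 0.000017

0.000017


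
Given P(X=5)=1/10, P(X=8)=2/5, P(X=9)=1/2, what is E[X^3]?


E[X^3] = sum(g(x)*P(x))
= 125*1/10 + 512*2/5 + 729*1/2
= 2909/5

2909/5


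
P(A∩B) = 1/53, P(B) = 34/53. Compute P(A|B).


P(A|B) = P(A∩B)/P(B) = (1/53)/(34/53) = 1/34

1/34


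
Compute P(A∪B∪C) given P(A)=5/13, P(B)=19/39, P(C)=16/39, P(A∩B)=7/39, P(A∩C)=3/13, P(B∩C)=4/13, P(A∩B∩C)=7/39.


P(A∪B∪C) = P(A)+P(B)+P(C) - P(AB)-P(AC)-P(BC) + P(ABC)
= 5/13+19/39+16/39 - 7/39-3/13-4/13 + 7/39
= 29/39

29/39


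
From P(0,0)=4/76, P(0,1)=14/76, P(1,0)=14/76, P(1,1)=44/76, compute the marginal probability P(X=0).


P(X=0) = P(0,0)+P(0,1) = 4/76 + 14/76 = 18/76 = 9/38

9/38


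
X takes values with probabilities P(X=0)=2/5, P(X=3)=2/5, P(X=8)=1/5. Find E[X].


E[X] = sum(x * P(x))
= 0*2/5 + 3*2/5 + 8*1/5
= 14/5

14/5


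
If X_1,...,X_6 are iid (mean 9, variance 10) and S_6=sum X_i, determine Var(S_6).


By independence, Var(S_n) = n*Var(X_1) = 6*10 = 60

60


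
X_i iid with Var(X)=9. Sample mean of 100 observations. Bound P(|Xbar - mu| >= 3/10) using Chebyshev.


Var(Xbar) = Var(X)/n = 9/100
Chebyshev: P(|Xbar-mu| >= 3/10) <= Var(Xbar)/(3/10)^2 = (9/100)/(9/100) = 1

1


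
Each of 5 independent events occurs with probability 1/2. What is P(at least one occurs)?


P(at least one) = 1 - P(none)
P(none) = (1 - 1/2)^5 = (1/2)^5 = 1/32
P(at least one) = 1 - 1/32 = 31/32

31/32


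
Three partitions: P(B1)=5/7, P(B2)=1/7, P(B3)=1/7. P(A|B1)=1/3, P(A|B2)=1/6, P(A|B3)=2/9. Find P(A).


P(A) = P(A|B1)P(B1) + P(A|B2)P(B2) + P(A|B3)P(B3)
= 1/3*5/7 + 1/6*1/7 + 2/9*1/7
= 5/21 + 1/42 + 2/63 = 37/126

37/126


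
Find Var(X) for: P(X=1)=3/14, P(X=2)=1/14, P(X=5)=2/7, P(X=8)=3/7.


E[X] = 73/14, E[X^2] = 491/14
Var(X) = E[X^2] - (E[X])^2 = 491/14 - (73/14)^2 = 1545/196

1545/196


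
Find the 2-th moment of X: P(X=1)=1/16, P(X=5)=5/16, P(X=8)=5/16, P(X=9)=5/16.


E[X^2] = sum(x^2 * P(x))
= 1*1/16 + 25*5/16 + 64*5/16 + 81*5/16
= 851/16

851/16


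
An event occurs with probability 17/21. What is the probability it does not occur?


P(A') = 1 - P(A) = 1 - 17/21 = 4/21

4/21


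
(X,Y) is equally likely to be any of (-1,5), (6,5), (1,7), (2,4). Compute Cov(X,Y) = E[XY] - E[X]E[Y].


E[X]=2, E[Y]=21/4, E[XY]=10
Cov(X,Y) = E[XY] - E[X]E[Y] = 10 - 2*21/4 = -1/2

-1/2


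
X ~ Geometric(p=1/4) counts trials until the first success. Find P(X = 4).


P(X=4) = (1-p)^3 * p = (3/4)^3 * 1/4
= 27/64 * 1/4 = 27/256

27/256


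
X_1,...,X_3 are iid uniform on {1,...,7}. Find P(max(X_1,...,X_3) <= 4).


P(max <= 4) = P(all X_i <= 4) = (P(X_1 <= 4))^3
= (4/7)^3 = 64/343

64/343


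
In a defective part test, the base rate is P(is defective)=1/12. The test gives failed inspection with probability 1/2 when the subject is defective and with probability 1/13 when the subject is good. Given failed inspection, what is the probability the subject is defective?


P(A) = P(A|B)P(B) + P(A|B')P(B') = 1/2*1/12 + 1/13*11/12 = 35/312
P(B|A) = P(A|B)P(B)/P(A) = (1/24)/(35/312) = 13/35

13/35


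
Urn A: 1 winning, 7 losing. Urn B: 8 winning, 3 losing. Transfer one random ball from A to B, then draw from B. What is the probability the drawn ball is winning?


P(transfer winning) = 1/8; P(transfer losing) = 7/8
If winning transferred: Urn II has 9 winning of 12, so P(winning|winning moved) = 3/4
If losing transferred: Urn II has 8 winning of 12, so P(winning|losing moved) = 2/3
By total probability: P(winning) = 1/8*3/4 + 7/8*2/3 = 65/96

65/96


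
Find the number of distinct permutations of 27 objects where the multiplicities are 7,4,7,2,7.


27! = 10888869450418352160768000000
Denominator: 7!=5040 * 4!=24 * 7!=5040 * 2!=2 * 7!=5040
Coefficient = 10888869450418352160768000000 / 6145155072000 = 1771943803344000

1771943803344000


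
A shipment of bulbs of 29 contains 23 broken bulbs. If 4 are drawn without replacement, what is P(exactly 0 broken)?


P(X=0) = C(23,0)*C(6,4) / C(29,4)
= 1*15 / 23751
= 15/23751 = 5/7917

5/7917


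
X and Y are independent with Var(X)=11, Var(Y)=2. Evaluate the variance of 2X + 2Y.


Independence => Cov(X,Y)=0
Var(2X + 2Y) = 2^2*Var(X) + 2^2*Var(Y)
= 4*11 + 4*2 = 52

52


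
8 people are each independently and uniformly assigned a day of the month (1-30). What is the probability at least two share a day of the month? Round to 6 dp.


P(all different) = prod((30-i)/30 for i=0..7) = 0.359686
P(at least one match) = 1 - 0.359686 = 0.640314

0.640314


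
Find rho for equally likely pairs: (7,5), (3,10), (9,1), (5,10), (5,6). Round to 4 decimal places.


Cov(X,Y) = -6.3200, Var(X) = 4.1600, Var(Y) = 11.4400
rho = Cov/(sqrt(VarX)*sqrt(VarY)) = -0.9161

-0.9161


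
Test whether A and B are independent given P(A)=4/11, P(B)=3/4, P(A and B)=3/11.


P(A)*P(B) = 4/11*3/4 = 3/11
P(A∩B) = 3/11, which equals P(A)P(B), so independent

Yes, A and B are independent


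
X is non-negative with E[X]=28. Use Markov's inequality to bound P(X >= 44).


Markov: P(X >= a) <= E[X]/a
P(X >= 44) <= 28/44 = 7/11

7/11


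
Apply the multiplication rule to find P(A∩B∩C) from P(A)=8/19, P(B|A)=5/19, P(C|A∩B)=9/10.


P(A∩B∩C) = P(A) * P(B|A) * P(C|A∩B)
= 8/19 * 5/19 * 9/10
= 40/361 * 9/10 = 36/361

36/361


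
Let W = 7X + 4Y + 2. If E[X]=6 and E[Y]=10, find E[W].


E[7X + 4Y + 2] = 7*E[X] + 4*E[Y] + 2
= (7)*(6) + (4)*(10) + (2)
= 42 + 40 + 2 = 84

84


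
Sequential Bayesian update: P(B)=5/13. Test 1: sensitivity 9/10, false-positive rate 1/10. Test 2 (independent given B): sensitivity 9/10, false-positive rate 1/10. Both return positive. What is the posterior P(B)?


After test 1: P(+) = 9/10*5/13 + 1/10*8/13 = 53/130
P(B|+) = (9/26)/(53/130) = 45/53
After test 2 (use post1 as new prior): P(+) = 9/10*45/53 + 1/10*8/53 = 413/530
P(B|+,+) = (81/106)/(413/530) = 405/413

405/413


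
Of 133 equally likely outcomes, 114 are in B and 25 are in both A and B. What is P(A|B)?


P(A|B) = P(A∩B)/P(B) = (25/133)/(114/133) = 25/114

25/114


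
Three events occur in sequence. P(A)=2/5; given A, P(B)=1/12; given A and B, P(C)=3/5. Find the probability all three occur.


P(A∩B∩C) = P(A) * P(B|A) * P(C|A∩B)
= 2/5 * 1/12 * 3/5
= 1/30 * 3/5 = 1/50

1/50


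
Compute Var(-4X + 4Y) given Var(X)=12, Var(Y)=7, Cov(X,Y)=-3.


Var(-4X + 4Y) = (-4)^2*Var(X) + 4^2*Var(Y) + 2*(-4)*4*Cov(X,Y)
= 16*12 + 16*7 - 32*(-3)
= 192 + 112 + 96 = 400

400


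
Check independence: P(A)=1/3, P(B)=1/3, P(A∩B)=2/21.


P(A)*P(B) = 1/3*1/3 = 1/9
P(A∩B) = 2/21 != 1/9, so not independent

No, A and B are not independent


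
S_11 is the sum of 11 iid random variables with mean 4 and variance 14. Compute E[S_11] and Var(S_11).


E[S_n] = n*mu = 11*4 = 44
Var(S_n) = n*sigma^2 = 11*14 = 154

E[S_11]=44, Var(S_11)=154


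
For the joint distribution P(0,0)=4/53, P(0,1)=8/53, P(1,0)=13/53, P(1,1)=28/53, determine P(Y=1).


P(Y=1) = P(0,1)+P(1,1) = 8/53 + 28/53 = 36/53

36/53


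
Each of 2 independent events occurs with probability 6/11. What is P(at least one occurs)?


P(at least one) = 1 - P(none)
P(none) = (1 - 6/11)^2 = (5/11)^2 = 25/121
P(at least one) = 1 - 25/121 = 96/121

96/121


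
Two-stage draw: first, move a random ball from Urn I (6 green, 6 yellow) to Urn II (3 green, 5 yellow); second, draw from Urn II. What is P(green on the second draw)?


P(transfer green) = 6/12 = 1/2; P(transfer yellow) = 1/2
If green transferred: Urn II has 4 green of 9, so P(green|green moved) = 4/9
If yellow transferred: Urn II has 3 green of 9, so P(green|yellow moved) = 1/3
By total probability: P(green) = 1/2*4/9 + 1/2*1/3 = 7/18

7/18


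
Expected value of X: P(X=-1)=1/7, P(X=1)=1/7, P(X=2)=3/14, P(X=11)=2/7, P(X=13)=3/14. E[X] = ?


E[X] = sum(x * P(x))
= -1*1/7 + 1*1/7 + 2*3/14 + 11*2/7 + 13*3/14
= 89/14

89/14


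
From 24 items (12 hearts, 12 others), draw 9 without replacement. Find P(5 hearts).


P(X=5) = C(12,5)*C(12,4) / C(24,9)
= 792*495 / 1307504
= 392040/1307504 = 4455/14858

4455/14858


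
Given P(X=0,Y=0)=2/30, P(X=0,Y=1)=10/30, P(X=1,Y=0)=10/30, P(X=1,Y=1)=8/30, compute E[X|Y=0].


P(Y=0) = 12/30
E[X|Y=0] = (0*2 + 1*10)/12 = 10/12 = 5/6

5/6


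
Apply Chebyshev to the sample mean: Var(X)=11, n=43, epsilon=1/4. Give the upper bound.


Var(Xbar) = Var(X)/n = 11/43
Chebyshev: P(|Xbar-mu| >= 1/4) <= Var(Xbar)/(1/4)^2 = (11/43)/(1/16) = 176/43
Bound exceeds 1, so trivial bound: 1

1


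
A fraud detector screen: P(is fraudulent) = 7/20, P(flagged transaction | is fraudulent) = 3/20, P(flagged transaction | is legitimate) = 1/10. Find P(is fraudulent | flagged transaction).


P(A) = P(A|B)P(B) + P(A|B')P(B') = 3/20*7/20 + 1/10*13/20 = 47/400
P(B|A) = P(A|B)P(B)/P(A) = (21/400)/(47/400) = 21/47

21/47


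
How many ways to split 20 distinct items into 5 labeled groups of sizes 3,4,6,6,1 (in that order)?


20! = 2432902008176640000
Denominator: 3!=6 * 4!=24 * 6!=720 * 6!=720 * 1!=1
Coefficient = 2432902008176640000 / 74649600 = 32590958400

32590958400


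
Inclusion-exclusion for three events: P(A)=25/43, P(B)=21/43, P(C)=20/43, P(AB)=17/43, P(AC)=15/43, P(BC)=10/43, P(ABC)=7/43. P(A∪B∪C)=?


P(A∪B∪C) = P(A)+P(B)+P(C) - P(AB)-P(AC)-P(BC) + P(ABC)
= 25/43+21/43+20/43 - 17/43-15/43-10/43 + 7/43
= 31/43

31/43


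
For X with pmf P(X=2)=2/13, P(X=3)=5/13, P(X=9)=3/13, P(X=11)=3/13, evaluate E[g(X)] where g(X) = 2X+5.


E[2X+5] = sum(g(x)*P(x))
= 9*2/13 + 11*5/13 + 23*3/13 + 27*3/13
= 223/13

223/13


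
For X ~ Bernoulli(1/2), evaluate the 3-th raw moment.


For Bernoulli: X in {0,1}
E[X^3] = 0^3*(1-1/2) + 1^3*1/2 = 1/2

1/2


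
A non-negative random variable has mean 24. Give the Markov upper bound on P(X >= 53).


Markov: P(X >= a) <= E[X]/a
P(X >= 53) <= 24/53

24/53


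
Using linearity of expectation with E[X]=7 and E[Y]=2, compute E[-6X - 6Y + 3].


E[-6X - 6Y + 3] = -6*E[X] - 6*E[Y] + 3
= (-6)*(7) + (-6)*(2) + (3)
= -42 - 12 + 3 = -51

-51


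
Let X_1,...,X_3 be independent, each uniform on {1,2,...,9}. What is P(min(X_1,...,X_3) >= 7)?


P(min >= 7) = P(all X_i >= 7) = (P(X_1 >= 7))^3
= (3/9)^3 = (1/3)^3 = 1/27

1/27


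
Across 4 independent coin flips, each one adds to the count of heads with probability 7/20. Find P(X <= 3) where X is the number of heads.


P(X<=3) = P(X=0) + P(X=1) + P(X=2) + P(X=3)
= 28561/160000 + 15379/40000 + 24843/80000 + 4459/40000
= 157599/160000

157599/160000


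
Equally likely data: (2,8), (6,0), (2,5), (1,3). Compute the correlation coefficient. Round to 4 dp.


Cov(X,Y) = -3.7500, Var(X) = 3.6875, Var(Y) = 8.5000
rho = Cov/(sqrt(VarX)*sqrt(VarY)) = -0.6698

-0.6698


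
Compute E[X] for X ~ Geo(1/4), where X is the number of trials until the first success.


For geometric (trials until first success), E[X] = 1/p = 1/(1/4) = 4

4


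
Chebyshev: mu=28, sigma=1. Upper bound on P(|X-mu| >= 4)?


k = 4/1 = 4
Chebyshev: P(|X-mu| >= k*sigma) <= 1/k^2 = 1/4^2 = 1/16

1/16


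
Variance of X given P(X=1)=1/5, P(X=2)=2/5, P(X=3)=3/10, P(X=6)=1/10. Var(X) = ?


E[X] = 5/2, E[X^2] = 81/10
Var(X) = E[X^2] - (E[X])^2 = 81/10 - (5/2)^2 = 37/20

37/20


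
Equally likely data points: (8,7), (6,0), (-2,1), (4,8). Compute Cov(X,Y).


E[X]=4, E[Y]=4, E[XY]=43/2
Cov(X,Y) = E[XY] - E[X]E[Y] = 43/2 - 4*4 = 11/2

11/2


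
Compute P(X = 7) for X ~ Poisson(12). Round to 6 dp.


P(X=7) = e^(-12) * 12^7 / 7!
≈ 0.000006144212353 * 35831808 / 5040
≈ 0.043682

0.043682


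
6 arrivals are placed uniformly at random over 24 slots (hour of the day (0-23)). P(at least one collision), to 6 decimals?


P(all different) = prod((24-i)/24 for i=0..5) = 0.507104
P(at least one match) = 1 - 0.507104 = 0.492896

0.492896


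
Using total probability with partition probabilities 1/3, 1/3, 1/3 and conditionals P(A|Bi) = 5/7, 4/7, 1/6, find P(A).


P(A) = P(A|B1)P(B1) + P(A|B2)P(B2) + P(A|B3)P(B3)
= 5/7*1/3 + 4/7*1/3 + 1/6*1/3
= 5/21 + 4/21 + 1/18 = 61/126

61/126


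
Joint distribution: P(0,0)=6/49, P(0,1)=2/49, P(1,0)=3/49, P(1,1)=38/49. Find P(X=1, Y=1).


Read from table: P(X=1, Y=1) = 38/49

38/49


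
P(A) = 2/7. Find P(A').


P(A') = 1 - P(A) = 1 - 2/7 = 5/7

5/7


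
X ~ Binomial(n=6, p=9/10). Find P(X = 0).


P(X=0) = C(6,0) * p^0 * (1-p)^6
= 1 * 1 * 1/1000000
= 1/1000000

1/1000000


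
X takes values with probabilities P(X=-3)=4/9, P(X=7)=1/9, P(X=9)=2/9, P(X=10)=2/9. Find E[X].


E[X] = sum(x * P(x))
= -3*4/9 + 7*1/9 + 9*2/9 + 10*2/9
= 11/3

11/3


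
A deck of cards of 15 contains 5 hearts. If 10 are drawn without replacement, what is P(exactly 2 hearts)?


P(X=2) = C(5,2)*C(10,8) / C(15,10)
= 10*45 / 3003
= 450/3003 = 150/1001

150/1001


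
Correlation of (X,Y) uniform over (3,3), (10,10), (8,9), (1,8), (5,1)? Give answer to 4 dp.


Cov(X,Y) = 5.3200, Var(X) = 10.6400, Var(Y) = 12.5600
rho = Cov/(sqrt(VarX)*sqrt(VarY)) = 0.4602

0.4602


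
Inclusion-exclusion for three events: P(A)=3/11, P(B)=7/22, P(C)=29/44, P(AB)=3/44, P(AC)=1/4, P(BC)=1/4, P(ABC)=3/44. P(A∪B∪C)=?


P(A∪B∪C) = P(A)+P(B)+P(C) - P(AB)-P(AC)-P(BC) + P(ABC)
= 3/11+7/22+29/44 - 3/44-1/4-1/4 + 3/44
= 3/4

3/4


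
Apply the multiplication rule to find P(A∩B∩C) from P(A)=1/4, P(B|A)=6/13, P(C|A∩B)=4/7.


P(A∩B∩C) = P(A) * P(B|A) * P(C|A∩B)
= 1/4 * 6/13 * 4/7
= 3/26 * 4/7 = 6/91

6/91


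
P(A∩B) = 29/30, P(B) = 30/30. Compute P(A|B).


P(A|B) = P(A∩B)/P(B) = (29/30)/(30/30) = 29/30

29/30


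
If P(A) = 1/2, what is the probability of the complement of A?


P(A') = 1 - P(A) = 1 - 1/2 = 1/2

1/2


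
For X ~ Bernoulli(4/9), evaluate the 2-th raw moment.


For Bernoulli: X in {0,1}
E[X^2] = 0^2*(1-4/9) + 1^2*4/9 = 4/9

4/9


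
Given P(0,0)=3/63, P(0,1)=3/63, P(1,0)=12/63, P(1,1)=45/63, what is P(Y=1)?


P(Y=1) = P(0,1)+P(1,1) = 3/63 + 45/63 = 48/63 = 16/21

16/21


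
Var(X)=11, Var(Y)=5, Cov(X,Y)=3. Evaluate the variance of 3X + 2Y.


Var(3X + 2Y) = 3^2*Var(X) + 2^2*Var(Y) + 2*3*2*Cov(X,Y)
= 9*11 + 4*5 + 12*3
= 99 + 20 + 36 = 155

155


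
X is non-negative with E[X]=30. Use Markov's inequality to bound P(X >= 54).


Markov: P(X >= a) <= E[X]/a
P(X >= 54) <= 30/54 = 5/9

5/9


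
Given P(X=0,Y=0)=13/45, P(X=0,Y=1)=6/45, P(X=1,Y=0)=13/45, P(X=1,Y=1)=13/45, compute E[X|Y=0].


P(Y=0) = 26/45
E[X|Y=0] = (0*13 + 1*13)/26 = 13/26 = 1/2

1/2


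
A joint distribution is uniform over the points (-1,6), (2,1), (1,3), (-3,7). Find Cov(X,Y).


E[X]=-1/4, E[Y]=17/4, E[XY]=-11/2
Cov(X,Y) = E[XY] - E[X]E[Y] = -11/2 + 1/4*17/4 = -71/16

-71/16


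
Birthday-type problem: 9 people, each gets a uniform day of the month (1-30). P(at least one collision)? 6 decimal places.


P(all different) = prod((30-i)/30 for i=0..8) = 0.263770
P(at least one match) = 1 - 0.263770 = 0.736230

0.736230


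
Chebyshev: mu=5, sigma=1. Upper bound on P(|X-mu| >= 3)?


k = 3/1 = 3
Chebyshev: P(|X-mu| >= k*sigma) <= 1/k^2 = 1/3^2 = 1/9

1/9


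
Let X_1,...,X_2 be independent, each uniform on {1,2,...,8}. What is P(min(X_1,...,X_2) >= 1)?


P(min >= 1) = P(all X_i >= 1) = (P(X_1 >= 1))^2
= (8/8)^2 = 1^2 = 1

1


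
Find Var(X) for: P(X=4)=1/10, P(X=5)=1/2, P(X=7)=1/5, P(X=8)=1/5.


E[X] = 59/10, E[X^2] = 367/10
Var(X) = E[X^2] - (E[X])^2 = 367/10 - (59/10)^2 = 189/100

189/100


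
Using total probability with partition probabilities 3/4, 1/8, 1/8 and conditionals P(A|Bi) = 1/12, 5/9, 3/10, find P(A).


P(A) = P(A|B1)P(B1) + P(A|B2)P(B2) + P(A|B3)P(B3)
= 1/12*3/4 + 5/9*1/8 + 3/10*1/8
= 1/16 + 5/72 + 3/80 = 61/360

61/360


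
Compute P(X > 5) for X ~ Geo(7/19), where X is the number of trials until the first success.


P(X > 5) = P(first 5 trials all fail) = (1-p)^5 = (12/19)^5 = 248832/2476099

248832/2476099


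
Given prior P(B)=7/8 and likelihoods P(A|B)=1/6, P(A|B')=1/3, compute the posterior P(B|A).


P(A) = P(A|B)P(B) + P(A|B')P(B') = 1/6*7/8 + 1/3*1/8 = 3/16
P(B|A) = P(A|B)P(B)/P(A) = (7/48)/(3/16) = 7/9

7/9


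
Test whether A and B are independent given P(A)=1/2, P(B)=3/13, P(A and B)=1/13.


P(A)*P(B) = 1/2*3/13 = 3/26
P(A∩B) = 1/13 != 3/26, so not independent

No, A and B are not independent


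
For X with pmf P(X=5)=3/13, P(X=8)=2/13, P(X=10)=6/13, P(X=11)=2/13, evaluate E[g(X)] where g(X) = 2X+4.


E[2X+4] = sum(g(x)*P(x))
= 14*3/13 + 20*2/13 + 24*6/13 + 26*2/13
= 278/13

278/13


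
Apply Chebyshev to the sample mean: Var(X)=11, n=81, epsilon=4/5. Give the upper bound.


Var(Xbar) = Var(X)/n = 11/81
Chebyshev: P(|Xbar-mu| >= 4/5) <= Var(Xbar)/(4/5)^2 = (11/81)/(16/25) = 275/1296

275/1296


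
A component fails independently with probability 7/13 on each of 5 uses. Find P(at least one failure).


P(at least one) = 1 - P(none)
P(none) = (1 - 7/13)^5 = (6/13)^5 = 7776/371293
P(at least one) = 1 - 7776/371293 = 363517/371293

363517/371293


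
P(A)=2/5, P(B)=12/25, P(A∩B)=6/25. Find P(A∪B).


P(A∪B) = P(A) + P(B) - P(A∩B)
= 2/5 + 12/25 - 6/25 = 16/25

16/25


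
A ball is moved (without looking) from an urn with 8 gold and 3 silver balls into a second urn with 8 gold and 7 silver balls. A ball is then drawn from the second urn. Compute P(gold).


P(transfer gold) = 8/11; P(transfer silver) = 3/11
If gold transferred: Urn II has 9 gold of 16, so P(gold|gold moved) = 9/16
If silver transferred: Urn II has 8 gold of 16, so P(gold|silver moved) = 1/2
By total probability: P(gold) = 8/11*9/16 + 3/11*1/2 = 6/11

6/11


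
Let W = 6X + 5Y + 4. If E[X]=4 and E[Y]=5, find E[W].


E[6X + 5Y + 4] = 6*E[X] + 5*E[Y] + 4
= (6)*(4) + (5)*(5) + (4)
= 24 + 25 + 4 = 53

53


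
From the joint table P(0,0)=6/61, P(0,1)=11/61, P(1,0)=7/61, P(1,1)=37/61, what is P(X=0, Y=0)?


Read from table: P(X=0, Y=0) = 6/61

6/61


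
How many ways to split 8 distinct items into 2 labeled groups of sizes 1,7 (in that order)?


8! = 40320
Denominator: 1!=1 * 7!=5040
Coefficient = 40320 / 5040 = 8

8


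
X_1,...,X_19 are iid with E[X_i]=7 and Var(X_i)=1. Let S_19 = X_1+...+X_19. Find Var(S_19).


By independence, Var(S_n) = n*Var(X_1) = 19*1 = 19

19


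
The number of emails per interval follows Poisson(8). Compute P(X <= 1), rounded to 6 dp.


P(X<=1) = e^(-8)*8^0/0! + e^(-8)*8^1/1!
≈ 0.0003354626 + 0.0026837010
= 0.0030191636
≈ 0.003019

0.003019


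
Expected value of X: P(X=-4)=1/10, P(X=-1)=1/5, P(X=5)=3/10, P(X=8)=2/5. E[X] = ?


E[X] = sum(x * P(x))
= -4*1/10 - 1*1/5 + 5*3/10 + 8*2/5
= 41/10

41/10


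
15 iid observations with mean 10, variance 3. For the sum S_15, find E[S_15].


E[S_n] = n*E[X_1] = 15*10 = 150

150


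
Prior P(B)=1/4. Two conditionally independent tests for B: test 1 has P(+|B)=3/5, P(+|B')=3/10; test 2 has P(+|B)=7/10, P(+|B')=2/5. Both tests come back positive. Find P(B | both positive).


After test 1: P(+) = 3/5*1/4 + 3/10*3/4 = 3/8
P(B|+) = (3/20)/(3/8) = 2/5
After test 2 (use post1 as new prior): P(+) = 7/10*2/5 + 2/5*3/5 = 13/25
P(B|+,+) = (7/25)/(13/25) = 7/13

7/13


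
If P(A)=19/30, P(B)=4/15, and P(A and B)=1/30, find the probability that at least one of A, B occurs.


P(A∪B) = P(A) + P(B) - P(A∩B)
= 19/30 + 4/15 - 1/30 = 13/15

13/15


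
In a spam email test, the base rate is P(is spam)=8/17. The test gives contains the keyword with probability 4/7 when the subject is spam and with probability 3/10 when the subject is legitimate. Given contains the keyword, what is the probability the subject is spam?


P(A) = P(A|B)P(B) + P(A|B')P(B') = 4/7*8/17 + 3/10*9/17 = 509/1190
P(B|A) = P(A|B)P(B)/P(A) = (32/119)/(509/1190) = 320/509

320/509


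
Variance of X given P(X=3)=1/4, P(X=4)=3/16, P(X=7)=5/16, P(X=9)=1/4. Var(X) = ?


E[X] = 95/16, E[X^2] = 653/16
Var(X) = E[X^2] - (E[X])^2 = 653/16 - (95/16)^2 = 1423/256

1423/256


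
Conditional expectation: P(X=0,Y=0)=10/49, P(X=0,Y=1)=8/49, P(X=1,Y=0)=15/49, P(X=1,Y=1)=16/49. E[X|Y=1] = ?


P(Y=1) = 24/49
E[X|Y=1] = (0*8 + 1*16)/24 = 16/24 = 2/3

2/3
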